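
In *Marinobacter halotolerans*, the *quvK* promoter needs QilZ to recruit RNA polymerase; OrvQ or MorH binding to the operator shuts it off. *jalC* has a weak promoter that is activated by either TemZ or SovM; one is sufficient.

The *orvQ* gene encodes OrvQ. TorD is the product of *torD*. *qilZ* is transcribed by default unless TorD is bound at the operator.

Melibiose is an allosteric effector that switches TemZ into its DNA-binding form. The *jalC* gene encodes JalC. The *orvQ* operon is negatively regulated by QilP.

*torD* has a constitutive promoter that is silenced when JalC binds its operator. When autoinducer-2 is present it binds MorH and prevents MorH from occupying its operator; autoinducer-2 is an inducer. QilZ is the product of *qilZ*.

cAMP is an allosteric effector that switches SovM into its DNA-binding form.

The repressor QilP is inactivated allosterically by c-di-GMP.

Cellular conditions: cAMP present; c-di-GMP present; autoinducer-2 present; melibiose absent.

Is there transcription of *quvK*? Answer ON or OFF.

Melibiose is absent, so TemZ is inactive.
cAMP is present, so SovM is active.
Activator SovM is present, so *jalC* is transcribed.
So JalC is produced and active.
With repressor JalC bound, *torD* is not transcribed.
So TorD is not produced.
With no repressor bound, *qilZ* is transcribed.
So QilZ is produced and active.
c-di-GMP is present, so QilP is inactive.
With no repressor bound, *orvQ* is transcribed.
So OrvQ is produced and active.
Autoinducer-2 is present, so MorH is inactive.
With repressor OrvQ bound, *quvK* is not transcribed.

OFF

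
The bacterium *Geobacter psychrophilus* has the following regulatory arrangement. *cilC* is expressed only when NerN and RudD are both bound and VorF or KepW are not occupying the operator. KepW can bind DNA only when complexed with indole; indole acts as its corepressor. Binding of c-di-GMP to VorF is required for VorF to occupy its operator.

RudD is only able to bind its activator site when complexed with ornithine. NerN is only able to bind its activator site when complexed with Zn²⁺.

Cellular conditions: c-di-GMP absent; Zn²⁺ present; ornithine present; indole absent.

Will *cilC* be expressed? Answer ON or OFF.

c-di-GMP is absent, so VorF is inactive.
Indole is absent, so KepW is inactive.
Zn²⁺ is present, so NerN is active.
Ornithine is present, so RudD is active.
No repressor is bound and NerN and RudD are active, so *cilC* is transcribed.

ON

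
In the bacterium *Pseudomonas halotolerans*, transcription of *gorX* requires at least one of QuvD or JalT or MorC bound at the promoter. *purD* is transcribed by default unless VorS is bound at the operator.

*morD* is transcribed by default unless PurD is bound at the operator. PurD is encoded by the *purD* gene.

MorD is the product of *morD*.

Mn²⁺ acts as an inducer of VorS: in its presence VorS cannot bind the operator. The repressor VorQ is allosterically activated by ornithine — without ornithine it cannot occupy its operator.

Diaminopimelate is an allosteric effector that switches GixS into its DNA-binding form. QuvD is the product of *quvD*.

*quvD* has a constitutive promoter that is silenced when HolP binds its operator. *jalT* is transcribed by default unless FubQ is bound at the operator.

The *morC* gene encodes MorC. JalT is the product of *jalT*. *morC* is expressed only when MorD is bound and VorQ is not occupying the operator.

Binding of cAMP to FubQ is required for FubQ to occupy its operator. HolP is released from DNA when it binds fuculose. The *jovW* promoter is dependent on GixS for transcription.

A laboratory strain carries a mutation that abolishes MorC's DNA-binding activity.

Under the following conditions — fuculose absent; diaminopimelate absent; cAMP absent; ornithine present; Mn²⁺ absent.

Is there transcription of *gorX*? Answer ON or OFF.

Fuculose is absent, so HolP is active.
With repressor HolP bound, *quvD* is not transcribed.
So QuvD is not produced.
cAMP is absent, so FubQ is inactive.
With no repressor bound, *jalT* is transcribed.
So JalT is produced and active.
MorC is non-functional in this strain, so it has no effect.
Activator JalT is present, so *gorX* is transcribed.

ON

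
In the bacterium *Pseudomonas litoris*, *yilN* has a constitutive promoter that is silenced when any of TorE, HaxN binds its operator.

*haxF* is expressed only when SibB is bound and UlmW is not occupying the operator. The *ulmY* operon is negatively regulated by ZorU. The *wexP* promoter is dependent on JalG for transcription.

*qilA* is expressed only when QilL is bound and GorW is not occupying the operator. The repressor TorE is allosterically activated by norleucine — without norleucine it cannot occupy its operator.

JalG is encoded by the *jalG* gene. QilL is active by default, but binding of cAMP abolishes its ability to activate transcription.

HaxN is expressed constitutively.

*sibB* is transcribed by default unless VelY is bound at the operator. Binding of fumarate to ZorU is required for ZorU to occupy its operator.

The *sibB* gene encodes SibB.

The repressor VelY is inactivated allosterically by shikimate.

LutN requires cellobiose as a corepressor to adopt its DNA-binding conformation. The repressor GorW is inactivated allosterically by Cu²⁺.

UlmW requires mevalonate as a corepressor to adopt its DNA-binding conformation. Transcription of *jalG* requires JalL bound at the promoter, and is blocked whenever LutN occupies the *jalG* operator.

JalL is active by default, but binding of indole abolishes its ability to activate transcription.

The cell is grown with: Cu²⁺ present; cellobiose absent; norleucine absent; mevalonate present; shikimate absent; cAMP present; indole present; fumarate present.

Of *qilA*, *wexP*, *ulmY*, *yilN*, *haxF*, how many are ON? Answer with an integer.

cAMP is present, so QilL is inactive.
Cu²⁺ is present, so GorW is inactive.
Required activator QilL is absent, so *qilA* is not transcribed.
→ *qilA* is OFF.
Cellobiose is absent, so LutN is inactive.
Indole is present, so JalL is inactive.
Required activator JalL is absent, so *jalG* is not transcribed.
So JalG is not produced.
Required activator JalG is absent, so *wexP* is not transcribed.
→ *wexP* is OFF.
Fumarate is present, so ZorU is active.
With repressor ZorU bound, *ulmY* is not transcribed.
→ *ulmY* is OFF.
Norleucine is absent, so TorE is inactive.
HaxN is produced constitutively and is active.
With repressor HaxN bound, *yilN* is not transcribed.
→ *yilN* is OFF.
Mevalonate is present, so UlmW is active.
Shikimate is absent, so VelY is active.
With repressor VelY bound, *sibB* is not transcribed.
So SibB is not produced.
With repressor UlmW bound, *haxF* is not transcribed.
→ *haxF* is OFF.
0 of the 5 genes are transcribed.

0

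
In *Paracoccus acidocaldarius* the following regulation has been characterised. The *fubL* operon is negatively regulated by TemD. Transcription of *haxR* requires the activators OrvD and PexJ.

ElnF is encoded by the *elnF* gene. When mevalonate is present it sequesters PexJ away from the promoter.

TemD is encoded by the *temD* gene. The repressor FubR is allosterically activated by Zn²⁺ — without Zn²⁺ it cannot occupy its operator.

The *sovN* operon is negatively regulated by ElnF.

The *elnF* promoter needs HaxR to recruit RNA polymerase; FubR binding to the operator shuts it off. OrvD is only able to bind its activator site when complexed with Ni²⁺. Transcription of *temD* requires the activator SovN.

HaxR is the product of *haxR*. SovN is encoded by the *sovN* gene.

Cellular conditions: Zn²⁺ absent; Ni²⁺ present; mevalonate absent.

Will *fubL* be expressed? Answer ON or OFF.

Ni²⁺ is present, so OrvD is active.
Mevalonate is absent, so PexJ is active.
No repressor is bound and OrvD and PexJ are active, so *haxR* is transcribed.
So HaxR is produced and active.
Zn²⁺ is absent, so FubR is inactive.
No repressor is bound and HaxR is active, so *elnF* is transcribed.
So ElnF is produced and active.
With repressor ElnF bound, *sovN* is not transcribed.
So SovN is not produced.
Required activator SovN is absent, so *temD* is not transcribed.
So TemD is not produced.
With no repressor bound, *fubL* is transcribed.

ON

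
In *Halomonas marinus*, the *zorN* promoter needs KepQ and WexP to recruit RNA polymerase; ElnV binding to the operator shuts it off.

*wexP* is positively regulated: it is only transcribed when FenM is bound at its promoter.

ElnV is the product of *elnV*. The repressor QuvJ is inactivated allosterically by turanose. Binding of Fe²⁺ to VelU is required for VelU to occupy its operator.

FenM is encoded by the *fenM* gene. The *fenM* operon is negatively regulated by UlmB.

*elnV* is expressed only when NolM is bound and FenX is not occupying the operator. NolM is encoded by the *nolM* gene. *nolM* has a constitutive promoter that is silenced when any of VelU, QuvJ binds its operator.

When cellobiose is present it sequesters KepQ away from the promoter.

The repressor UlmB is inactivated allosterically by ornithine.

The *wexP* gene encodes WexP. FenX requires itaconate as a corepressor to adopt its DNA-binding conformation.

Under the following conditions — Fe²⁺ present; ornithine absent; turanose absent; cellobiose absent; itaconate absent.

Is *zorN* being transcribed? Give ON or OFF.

OFF

Itaconate is absent, so FenX is inactive.
Fe²⁺ is present, so VelU is active.
Turanose is absent, so QuvJ is active.
With repressor VelU bound, *nolM* is not transcribed.
So NolM is not produced.
Required activator NolM is absent, so *elnV* is not transcribed.
So ElnV is not produced.
Cellobiose is absent, so KepQ is active.
Ornithine is absent, so UlmB is active.
With repressor UlmB bound, *fenM* is not transcribed.
So FenM is not produced.
Required activator FenM is absent, so *wexP* is not transcribed.
So WexP is not produced.
Required activator WexP is absent, so *zorN* is not transcribed.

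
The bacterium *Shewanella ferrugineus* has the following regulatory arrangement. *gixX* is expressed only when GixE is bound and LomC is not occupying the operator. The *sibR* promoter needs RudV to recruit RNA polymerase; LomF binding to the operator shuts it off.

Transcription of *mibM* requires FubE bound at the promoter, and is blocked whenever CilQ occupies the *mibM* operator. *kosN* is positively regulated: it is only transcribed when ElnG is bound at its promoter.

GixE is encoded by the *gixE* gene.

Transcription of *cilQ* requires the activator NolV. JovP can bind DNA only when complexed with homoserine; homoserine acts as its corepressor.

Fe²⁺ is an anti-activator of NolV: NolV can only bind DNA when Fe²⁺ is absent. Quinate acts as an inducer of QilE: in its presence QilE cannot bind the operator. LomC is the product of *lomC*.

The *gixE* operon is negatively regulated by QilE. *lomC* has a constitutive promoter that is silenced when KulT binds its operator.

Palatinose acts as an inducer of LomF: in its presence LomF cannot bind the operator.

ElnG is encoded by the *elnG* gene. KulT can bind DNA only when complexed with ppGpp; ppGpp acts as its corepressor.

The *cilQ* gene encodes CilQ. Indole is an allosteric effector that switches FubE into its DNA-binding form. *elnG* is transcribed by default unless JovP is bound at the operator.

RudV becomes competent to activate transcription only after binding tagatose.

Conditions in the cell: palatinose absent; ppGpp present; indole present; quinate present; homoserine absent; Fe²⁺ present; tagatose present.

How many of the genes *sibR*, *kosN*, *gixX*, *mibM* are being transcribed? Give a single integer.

3

Tagatose is present, so RudV is active.
Palatinose is absent, so LomF is active.
With repressor LomF bound, *sibR* is not transcribed.
→ *sibR* is OFF.
Homoserine is absent, so JovP is inactive.
With no repressor bound, *elnG* is transcribed.
So ElnG is produced and active.
No repressor is bound and ElnG is active, so *kosN* is transcribed.
→ *kosN* is ON.
ppGpp is present, so KulT is active.
With repressor KulT bound, *lomC* is not transcribed.
So LomC is not produced.
Quinate is present, so QilE is inactive.
With no repressor bound, *gixE* is transcribed.
So GixE is produced and active.
No repressor is bound and GixE is active, so *gixX* is transcribed.
→ *gixX* is ON.
Fe²⁺ is present, so NolV is inactive.
Required activator NolV is absent, so *cilQ* is not transcribed.
So CilQ is not produced.
Indole is present, so FubE is active.
No repressor is bound and FubE is active, so *mibM* is transcribed.
→ *mibM* is ON.
3 of the 4 genes are transcribed.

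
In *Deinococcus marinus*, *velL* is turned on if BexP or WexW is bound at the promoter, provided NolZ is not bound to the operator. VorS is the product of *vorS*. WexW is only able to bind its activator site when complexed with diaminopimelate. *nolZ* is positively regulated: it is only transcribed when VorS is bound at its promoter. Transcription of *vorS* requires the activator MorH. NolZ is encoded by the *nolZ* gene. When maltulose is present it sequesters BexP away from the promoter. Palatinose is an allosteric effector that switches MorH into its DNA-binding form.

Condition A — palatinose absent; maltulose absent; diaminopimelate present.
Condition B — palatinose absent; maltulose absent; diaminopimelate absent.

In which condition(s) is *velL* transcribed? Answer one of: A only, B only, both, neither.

both

Condition A:
Palatinose is absent, so MorH is inactive.
Required activator MorH is absent, so *vorS* is not transcribed.
So VorS is not produced.
Required activator VorS is absent, so *nolZ* is not transcribed.
So NolZ is not produced.
Maltulose is absent, so BexP is active.
Diaminopimelate is present, so WexW is active.
Activator BexP is present, so *velL* is transcribed.
→ *velL* is ON in A.
Condition B:
Palatinose is absent, so MorH is inactive.
Required activator MorH is absent, so *vorS* is not transcribed.
So VorS is not produced.
Required activator VorS is absent, so *nolZ* is not transcribed.
So NolZ is not produced.
Maltulose is absent, so BexP is active.
Diaminopimelate is absent, so WexW is inactive.
Activator BexP is present, so *velL* is transcribed.
→ *velL* is ON in B.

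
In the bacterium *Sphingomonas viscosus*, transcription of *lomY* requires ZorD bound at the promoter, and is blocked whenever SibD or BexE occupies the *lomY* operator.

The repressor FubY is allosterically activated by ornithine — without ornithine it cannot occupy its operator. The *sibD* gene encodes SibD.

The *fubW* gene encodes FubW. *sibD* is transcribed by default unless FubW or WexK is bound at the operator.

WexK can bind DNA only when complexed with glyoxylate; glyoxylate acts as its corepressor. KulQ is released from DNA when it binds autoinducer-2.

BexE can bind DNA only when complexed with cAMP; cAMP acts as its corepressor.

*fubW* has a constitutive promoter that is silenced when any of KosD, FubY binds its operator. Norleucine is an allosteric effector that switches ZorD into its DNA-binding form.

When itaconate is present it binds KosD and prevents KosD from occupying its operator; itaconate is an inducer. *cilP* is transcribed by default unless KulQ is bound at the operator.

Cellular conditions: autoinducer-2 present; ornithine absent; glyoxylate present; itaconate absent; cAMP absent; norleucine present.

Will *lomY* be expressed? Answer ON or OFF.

Norleucine is present, so ZorD is active.
Itaconate is absent, so KosD is active.
Ornithine is absent, so FubY is inactive.
With repressor KosD bound, *fubW* is not transcribed.
So FubW is not produced.
Glyoxylate is present, so WexK is active.
With repressor WexK bound, *sibD* is not transcribed.
So SibD is not produced.
cAMP is absent, so BexE is inactive.
No repressor is bound and ZorD is active, so *lomY* is transcribed.

ON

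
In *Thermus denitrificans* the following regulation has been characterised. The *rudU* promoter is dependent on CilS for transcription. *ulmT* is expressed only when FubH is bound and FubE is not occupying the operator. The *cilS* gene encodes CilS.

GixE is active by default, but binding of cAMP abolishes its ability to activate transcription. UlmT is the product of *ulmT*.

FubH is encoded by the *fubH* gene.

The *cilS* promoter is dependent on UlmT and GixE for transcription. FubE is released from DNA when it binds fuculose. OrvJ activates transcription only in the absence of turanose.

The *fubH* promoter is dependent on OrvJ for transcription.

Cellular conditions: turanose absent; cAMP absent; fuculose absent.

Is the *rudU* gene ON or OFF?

Turanose is absent, so OrvJ is active.
No repressor is bound and OrvJ is active, so *fubH* is transcribed.
So FubH is produced and active.
Fuculose is absent, so FubE is active.
With repressor FubE bound, *ulmT* is not transcribed.
So UlmT is not produced.
cAMP is absent, so GixE is active.
Required activator UlmT is absent, so *cilS* is not transcribed.
So CilS is not produced.
Required activator CilS is absent, so *rudU* is not transcribed.

OFF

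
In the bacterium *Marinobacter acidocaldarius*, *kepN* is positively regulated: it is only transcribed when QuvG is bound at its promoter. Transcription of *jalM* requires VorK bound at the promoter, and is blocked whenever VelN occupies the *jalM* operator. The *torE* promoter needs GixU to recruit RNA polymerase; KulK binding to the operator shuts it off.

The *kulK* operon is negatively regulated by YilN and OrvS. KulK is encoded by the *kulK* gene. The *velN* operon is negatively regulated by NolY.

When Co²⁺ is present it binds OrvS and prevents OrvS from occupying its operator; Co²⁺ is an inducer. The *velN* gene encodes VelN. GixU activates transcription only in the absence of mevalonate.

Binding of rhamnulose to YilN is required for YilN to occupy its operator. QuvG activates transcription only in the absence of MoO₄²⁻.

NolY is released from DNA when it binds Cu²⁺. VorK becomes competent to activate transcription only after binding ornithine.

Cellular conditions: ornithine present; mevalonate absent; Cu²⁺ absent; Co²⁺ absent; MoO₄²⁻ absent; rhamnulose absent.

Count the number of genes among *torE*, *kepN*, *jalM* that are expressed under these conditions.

3

Rhamnulose is absent, so YilN is inactive.
Co²⁺ is absent, so OrvS is active.
With repressor OrvS bound, *kulK* is not transcribed.
So KulK is not produced.
Mevalonate is absent, so GixU is active.
No repressor is bound and GixU is active, so *torE* is transcribed.
→ *torE* is ON.
MoO₄²⁻ is absent, so QuvG is active.
No repressor is bound and QuvG is active, so *kepN* is transcribed.
→ *kepN* is ON.
Cu²⁺ is absent, so NolY is active.
With repressor NolY bound, *velN* is not transcribed.
So VelN is not produced.
Ornithine is present, so VorK is active.
No repressor is bound and VorK is active, so *jalM* is transcribed.
→ *jalM* is ON.
3 of the 3 genes are transcribed.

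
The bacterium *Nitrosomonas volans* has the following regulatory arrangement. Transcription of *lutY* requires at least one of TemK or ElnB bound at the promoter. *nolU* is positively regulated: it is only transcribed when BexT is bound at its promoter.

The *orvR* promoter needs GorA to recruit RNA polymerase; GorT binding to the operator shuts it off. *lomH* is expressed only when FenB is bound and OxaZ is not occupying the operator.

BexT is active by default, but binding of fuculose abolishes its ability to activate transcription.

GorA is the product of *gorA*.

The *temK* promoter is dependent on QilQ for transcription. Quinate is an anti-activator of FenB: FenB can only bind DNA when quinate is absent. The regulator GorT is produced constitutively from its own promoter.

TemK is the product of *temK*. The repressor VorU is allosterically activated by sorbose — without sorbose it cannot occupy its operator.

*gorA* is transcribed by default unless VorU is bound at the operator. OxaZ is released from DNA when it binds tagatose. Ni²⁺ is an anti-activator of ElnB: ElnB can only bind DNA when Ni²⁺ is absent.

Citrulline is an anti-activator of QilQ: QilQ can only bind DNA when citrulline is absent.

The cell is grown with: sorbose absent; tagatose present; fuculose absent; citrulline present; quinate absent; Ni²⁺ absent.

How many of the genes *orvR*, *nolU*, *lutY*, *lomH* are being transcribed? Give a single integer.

3

GorT is produced constitutively and is active.
Sorbose is absent, so VorU is inactive.
With no repressor bound, *gorA* is transcribed.
So GorA is produced and active.
With repressor GorT bound, *orvR* is not transcribed.
→ *orvR* is OFF.
Fuculose is absent, so BexT is active.
No repressor is bound and BexT is active, so *nolU* is transcribed.
→ *nolU* is ON.
Citrulline is present, so QilQ is inactive.
Required activator QilQ is absent, so *temK* is not transcribed.
So TemK is not produced.
Ni²⁺ is absent, so ElnB is active.
Activator ElnB is present, so *lutY* is transcribed.
→ *lutY* is ON.
Tagatose is present, so OxaZ is inactive.
Quinate is absent, so FenB is active.
No repressor is bound and FenB is active, so *lomH* is transcribed.
→ *lomH* is ON.
3 of the 4 genes are transcribed.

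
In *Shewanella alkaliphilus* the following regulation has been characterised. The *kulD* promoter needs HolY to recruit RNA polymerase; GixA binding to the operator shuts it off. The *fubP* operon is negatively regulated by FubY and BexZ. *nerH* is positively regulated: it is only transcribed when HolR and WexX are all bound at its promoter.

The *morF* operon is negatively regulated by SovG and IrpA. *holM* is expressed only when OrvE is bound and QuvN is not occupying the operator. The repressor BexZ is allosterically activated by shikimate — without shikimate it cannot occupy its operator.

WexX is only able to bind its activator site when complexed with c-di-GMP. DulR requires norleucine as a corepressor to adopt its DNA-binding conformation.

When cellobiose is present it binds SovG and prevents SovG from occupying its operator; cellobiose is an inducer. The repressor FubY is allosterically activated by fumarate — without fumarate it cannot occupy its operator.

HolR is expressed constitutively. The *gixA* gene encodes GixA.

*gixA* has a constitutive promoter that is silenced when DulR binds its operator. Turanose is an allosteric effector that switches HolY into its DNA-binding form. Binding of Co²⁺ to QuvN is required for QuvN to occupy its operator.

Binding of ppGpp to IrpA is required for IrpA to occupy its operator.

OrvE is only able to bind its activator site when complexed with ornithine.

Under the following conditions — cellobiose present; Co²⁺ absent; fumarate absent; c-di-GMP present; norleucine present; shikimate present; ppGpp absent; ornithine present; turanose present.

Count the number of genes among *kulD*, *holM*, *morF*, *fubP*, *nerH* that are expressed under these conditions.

4

Norleucine is present, so DulR is active.
With repressor DulR bound, *gixA* is not transcribed.
So GixA is not produced.
Turanose is present, so HolY is active.
No repressor is bound and HolY is active, so *kulD* is transcribed.
→ *kulD* is ON.
Ornithine is present, so OrvE is active.
Co²⁺ is absent, so QuvN is inactive.
No repressor is bound and OrvE is active, so *holM* is transcribed.
→ *holM* is ON.
Cellobiose is present, so SovG is inactive.
ppGpp is absent, so IrpA is inactive.
With no repressor bound, *morF* is transcribed.
→ *morF* is ON.
Fumarate is absent, so FubY is inactive.
Shikimate is present, so BexZ is active.
With repressor BexZ bound, *fubP* is not transcribed.
→ *fubP* is OFF.
HolR is produced constitutively and is active.
c-di-GMP is present, so WexX is active.
No repressor is bound and HolR and WexX are active, so *nerH* is transcribed.
→ *nerH* is ON.
4 of the 5 genes are transcribed.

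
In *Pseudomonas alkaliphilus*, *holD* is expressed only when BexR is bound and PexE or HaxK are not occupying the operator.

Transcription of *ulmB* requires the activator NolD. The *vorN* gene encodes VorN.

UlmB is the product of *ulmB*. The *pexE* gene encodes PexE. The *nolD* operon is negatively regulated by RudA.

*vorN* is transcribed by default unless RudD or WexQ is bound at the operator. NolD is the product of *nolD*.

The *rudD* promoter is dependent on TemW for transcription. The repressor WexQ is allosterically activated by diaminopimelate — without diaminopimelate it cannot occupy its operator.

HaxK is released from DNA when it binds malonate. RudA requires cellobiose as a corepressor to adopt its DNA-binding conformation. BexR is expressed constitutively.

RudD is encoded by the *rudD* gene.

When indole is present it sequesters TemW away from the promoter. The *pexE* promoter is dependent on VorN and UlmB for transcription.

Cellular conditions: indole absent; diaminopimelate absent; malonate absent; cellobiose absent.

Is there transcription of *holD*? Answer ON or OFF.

OFF

Indole is absent, so TemW is active.
No repressor is bound and TemW is active, so *rudD* is transcribed.
So RudD is produced and active.
Diaminopimelate is absent, so WexQ is inactive.
With repressor RudD bound, *vorN* is not transcribed.
So VorN is not produced.
Cellobiose is absent, so RudA is inactive.
With no repressor bound, *nolD* is transcribed.
So NolD is produced and active.
No repressor is bound and NolD is active, so *ulmB* is transcribed.
So UlmB is produced and active.
Required activator VorN is absent, so *pexE* is not transcribed.
So PexE is not produced.
Malonate is absent, so HaxK is active.
BexR is produced constitutively and is active.
With repressor HaxK bound, *holD* is not transcribed.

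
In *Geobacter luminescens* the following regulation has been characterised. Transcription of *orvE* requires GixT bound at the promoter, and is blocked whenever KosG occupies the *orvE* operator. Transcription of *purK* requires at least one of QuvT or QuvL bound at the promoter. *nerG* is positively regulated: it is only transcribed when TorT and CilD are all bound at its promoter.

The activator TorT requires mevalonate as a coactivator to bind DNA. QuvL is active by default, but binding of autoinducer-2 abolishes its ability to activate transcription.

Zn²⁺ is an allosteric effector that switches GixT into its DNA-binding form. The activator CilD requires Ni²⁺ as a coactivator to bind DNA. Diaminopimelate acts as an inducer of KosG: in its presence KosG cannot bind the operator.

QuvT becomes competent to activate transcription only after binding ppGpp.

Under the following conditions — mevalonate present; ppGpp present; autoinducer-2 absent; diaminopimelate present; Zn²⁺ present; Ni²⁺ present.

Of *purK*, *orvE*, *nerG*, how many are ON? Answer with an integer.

3

ppGpp is present, so QuvT is active.
Autoinducer-2 is absent, so QuvL is active.
Activator QuvT is present, so *purK* is transcribed.
→ *purK* is ON.
Zn²⁺ is present, so GixT is active.
Diaminopimelate is present, so KosG is inactive.
No repressor is bound and GixT is active, so *orvE* is transcribed.
→ *orvE* is ON.
Mevalonate is present, so TorT is active.
Ni²⁺ is present, so CilD is active.
No repressor is bound and TorT and CilD are active, so *nerG* is transcribed.
→ *nerG* is ON.
3 of the 3 genes are transcribed.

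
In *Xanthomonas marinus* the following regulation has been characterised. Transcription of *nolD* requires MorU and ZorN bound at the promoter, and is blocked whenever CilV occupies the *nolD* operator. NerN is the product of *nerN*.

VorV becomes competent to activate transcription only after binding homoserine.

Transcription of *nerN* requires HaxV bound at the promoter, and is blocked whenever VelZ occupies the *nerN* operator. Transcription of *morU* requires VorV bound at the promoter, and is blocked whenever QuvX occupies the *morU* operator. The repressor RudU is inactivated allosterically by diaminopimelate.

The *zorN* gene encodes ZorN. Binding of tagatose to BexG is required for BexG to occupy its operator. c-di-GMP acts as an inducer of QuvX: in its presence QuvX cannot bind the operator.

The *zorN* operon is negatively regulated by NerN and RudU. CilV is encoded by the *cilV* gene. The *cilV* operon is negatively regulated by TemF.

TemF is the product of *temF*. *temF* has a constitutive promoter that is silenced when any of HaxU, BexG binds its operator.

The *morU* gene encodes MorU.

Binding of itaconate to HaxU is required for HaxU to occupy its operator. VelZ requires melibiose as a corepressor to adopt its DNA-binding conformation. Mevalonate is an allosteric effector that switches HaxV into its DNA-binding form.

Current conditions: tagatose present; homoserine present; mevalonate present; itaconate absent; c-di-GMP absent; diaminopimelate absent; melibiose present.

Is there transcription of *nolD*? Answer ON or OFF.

c-di-GMP is absent, so QuvX is active.
Homoserine is present, so VorV is active.
With repressor QuvX bound, *morU* is not transcribed.
So MorU is not produced.
Itaconate is absent, so HaxU is inactive.
Tagatose is present, so BexG is active.
With repressor BexG bound, *temF* is not transcribed.
So TemF is not produced.
With no repressor bound, *cilV* is transcribed.
So CilV is produced and active.
Mevalonate is present, so HaxV is active.
Melibiose is present, so VelZ is active.
With repressor VelZ bound, *nerN* is not transcribed.
So NerN is not produced.
Diaminopimelate is absent, so RudU is active.
With repressor RudU bound, *zorN* is not transcribed.
So ZorN is not produced.
With repressor CilV bound, *nolD* is not transcribed.

OFF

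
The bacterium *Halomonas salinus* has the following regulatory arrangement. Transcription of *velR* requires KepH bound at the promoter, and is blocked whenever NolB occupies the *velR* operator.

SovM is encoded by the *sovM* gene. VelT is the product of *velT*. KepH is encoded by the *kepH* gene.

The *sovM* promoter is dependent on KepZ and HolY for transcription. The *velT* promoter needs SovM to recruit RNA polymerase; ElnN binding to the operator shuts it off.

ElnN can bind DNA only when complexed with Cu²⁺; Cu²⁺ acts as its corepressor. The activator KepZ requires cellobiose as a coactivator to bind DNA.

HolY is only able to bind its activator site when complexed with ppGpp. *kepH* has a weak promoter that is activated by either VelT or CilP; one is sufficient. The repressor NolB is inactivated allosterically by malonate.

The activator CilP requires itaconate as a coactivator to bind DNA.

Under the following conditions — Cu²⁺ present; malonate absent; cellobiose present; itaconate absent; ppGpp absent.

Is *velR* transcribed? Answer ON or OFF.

OFF

Malonate is absent, so NolB is active.
Cu²⁺ is present, so ElnN is active.
Cellobiose is present, so KepZ is active.
ppGpp is absent, so HolY is inactive.
Required activator HolY is absent, so *sovM* is not transcribed.
So SovM is not produced.
With repressor ElnN bound, *velT* is not transcribed.
So VelT is not produced.
Itaconate is absent, so CilP is inactive.
No activator is available at the *kepH* promoter, so *kepH* is not transcribed.
So KepH is not produced.
With repressor NolB bound, *velR* is not transcribed.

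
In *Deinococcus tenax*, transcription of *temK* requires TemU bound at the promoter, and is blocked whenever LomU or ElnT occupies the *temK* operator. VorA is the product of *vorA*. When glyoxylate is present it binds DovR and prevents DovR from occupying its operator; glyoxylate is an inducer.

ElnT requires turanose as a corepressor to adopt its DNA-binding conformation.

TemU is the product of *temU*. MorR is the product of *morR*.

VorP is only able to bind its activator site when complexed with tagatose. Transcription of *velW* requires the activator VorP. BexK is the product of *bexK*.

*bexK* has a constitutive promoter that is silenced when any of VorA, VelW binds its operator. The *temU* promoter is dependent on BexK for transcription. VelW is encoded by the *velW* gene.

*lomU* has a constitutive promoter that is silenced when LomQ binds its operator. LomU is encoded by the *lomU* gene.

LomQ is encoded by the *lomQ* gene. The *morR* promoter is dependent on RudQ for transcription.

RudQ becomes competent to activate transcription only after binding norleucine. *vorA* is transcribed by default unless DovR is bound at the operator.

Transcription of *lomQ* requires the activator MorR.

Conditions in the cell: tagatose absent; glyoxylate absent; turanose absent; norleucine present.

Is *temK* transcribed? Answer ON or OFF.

ON

Norleucine is present, so RudQ is active.
No repressor is bound and RudQ is active, so *morR* is transcribed.
So MorR is produced and active.
No repressor is bound and MorR is active, so *lomQ* is transcribed.
So LomQ is produced and active.
With repressor LomQ bound, *lomU* is not transcribed.
So LomU is not produced.
Turanose is absent, so ElnT is inactive.
Glyoxylate is absent, so DovR is active.
With repressor DovR bound, *vorA* is not transcribed.
So VorA is not produced.
Tagatose is absent, so VorP is inactive.
Required activator VorP is absent, so *velW* is not transcribed.
So VelW is not produced.
With no repressor bound, *bexK* is transcribed.
So BexK is produced and active.
No repressor is bound and BexK is active, so *temU* is transcribed.
So TemU is produced and active.
No repressor is bound and TemU is active, so *temK* is transcribed.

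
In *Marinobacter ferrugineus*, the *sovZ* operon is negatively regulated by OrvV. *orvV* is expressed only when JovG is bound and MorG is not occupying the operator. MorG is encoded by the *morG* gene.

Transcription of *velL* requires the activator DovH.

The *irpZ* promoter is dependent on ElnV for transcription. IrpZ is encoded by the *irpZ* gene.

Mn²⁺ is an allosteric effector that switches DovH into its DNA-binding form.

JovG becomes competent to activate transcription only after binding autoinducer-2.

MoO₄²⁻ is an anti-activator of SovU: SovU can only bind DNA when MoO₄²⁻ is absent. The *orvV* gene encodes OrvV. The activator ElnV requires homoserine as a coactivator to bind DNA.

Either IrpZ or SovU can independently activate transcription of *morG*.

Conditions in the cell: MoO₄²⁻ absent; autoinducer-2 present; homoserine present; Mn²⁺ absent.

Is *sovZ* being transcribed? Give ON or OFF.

Homoserine is present, so ElnV is active.
No repressor is bound and ElnV is active, so *irpZ* is transcribed.
So IrpZ is produced and active.
MoO₄²⁻ is absent, so SovU is active.
Activator IrpZ is present, so *morG* is transcribed.
So MorG is produced and active.
Autoinducer-2 is present, so JovG is active.
With repressor MorG bound, *orvV* is not transcribed.
So OrvV is not produced.
With no repressor bound, *sovZ* is transcribed.

ON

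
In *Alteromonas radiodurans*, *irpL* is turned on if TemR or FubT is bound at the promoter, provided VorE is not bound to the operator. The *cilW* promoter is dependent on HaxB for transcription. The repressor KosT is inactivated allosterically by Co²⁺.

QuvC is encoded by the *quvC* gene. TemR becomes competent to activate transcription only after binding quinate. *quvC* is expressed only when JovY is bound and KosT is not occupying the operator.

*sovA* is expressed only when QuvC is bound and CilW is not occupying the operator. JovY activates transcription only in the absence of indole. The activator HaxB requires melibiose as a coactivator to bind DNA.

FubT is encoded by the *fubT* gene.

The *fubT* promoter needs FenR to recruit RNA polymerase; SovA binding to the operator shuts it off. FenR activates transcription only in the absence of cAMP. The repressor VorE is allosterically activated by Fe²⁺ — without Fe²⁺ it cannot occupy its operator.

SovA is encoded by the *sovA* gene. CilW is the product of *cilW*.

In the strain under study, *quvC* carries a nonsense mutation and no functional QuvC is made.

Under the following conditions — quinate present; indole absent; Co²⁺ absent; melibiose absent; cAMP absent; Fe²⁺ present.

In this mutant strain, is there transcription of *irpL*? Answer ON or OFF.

OFF

Quinate is present, so TemR is active.
cAMP is absent, so FenR is active.
Melibiose is absent, so HaxB is inactive.
Required activator HaxB is absent, so *cilW* is not transcribed.
So CilW is not produced.
QuvC is non-functional in this strain, so it has no effect.
Required activator QuvC is absent, so *sovA* is not transcribed.
So SovA is not produced.
No repressor is bound and FenR is active, so *fubT* is transcribed.
So FubT is produced and active.
Fe²⁺ is present, so VorE is active.
With repressor VorE bound, *irpL* is not transcribed.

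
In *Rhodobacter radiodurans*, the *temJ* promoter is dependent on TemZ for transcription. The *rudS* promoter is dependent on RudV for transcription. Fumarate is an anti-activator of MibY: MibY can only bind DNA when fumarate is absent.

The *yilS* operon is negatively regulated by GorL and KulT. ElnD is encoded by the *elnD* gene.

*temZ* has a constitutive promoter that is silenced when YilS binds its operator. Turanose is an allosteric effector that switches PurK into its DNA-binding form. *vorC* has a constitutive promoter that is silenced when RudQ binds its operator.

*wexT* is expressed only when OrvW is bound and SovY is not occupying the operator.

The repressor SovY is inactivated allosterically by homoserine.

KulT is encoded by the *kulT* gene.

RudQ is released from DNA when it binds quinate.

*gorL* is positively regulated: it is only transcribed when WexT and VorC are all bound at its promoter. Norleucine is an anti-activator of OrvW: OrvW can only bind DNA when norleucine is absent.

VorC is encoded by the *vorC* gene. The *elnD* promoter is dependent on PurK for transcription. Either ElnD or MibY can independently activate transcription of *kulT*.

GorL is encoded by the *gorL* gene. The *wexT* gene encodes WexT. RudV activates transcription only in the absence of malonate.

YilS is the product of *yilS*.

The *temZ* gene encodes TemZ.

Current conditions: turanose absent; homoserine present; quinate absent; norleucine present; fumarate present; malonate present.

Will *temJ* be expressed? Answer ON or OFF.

Homoserine is present, so SovY is inactive.
Norleucine is present, so OrvW is inactive.
Required activator OrvW is absent, so *wexT* is not transcribed.
So WexT is not produced.
Quinate is absent, so RudQ is active.
With repressor RudQ bound, *vorC* is not transcribed.
So VorC is not produced.
Required activator WexT is absent, so *gorL* is not transcribed.
So GorL is not produced.
Turanose is absent, so PurK is inactive.
Required activator PurK is absent, so *elnD* is not transcribed.
So ElnD is not produced.
Fumarate is present, so MibY is inactive.
No activator is available at the *kulT* promoter, so *kulT* is not transcribed.
So KulT is not produced.
With no repressor bound, *yilS* is transcribed.
So YilS is produced and active.
With repressor YilS bound, *temZ* is not transcribed.
So TemZ is not produced.
Required activator TemZ is absent, so *temJ* is not transcribed.

OFF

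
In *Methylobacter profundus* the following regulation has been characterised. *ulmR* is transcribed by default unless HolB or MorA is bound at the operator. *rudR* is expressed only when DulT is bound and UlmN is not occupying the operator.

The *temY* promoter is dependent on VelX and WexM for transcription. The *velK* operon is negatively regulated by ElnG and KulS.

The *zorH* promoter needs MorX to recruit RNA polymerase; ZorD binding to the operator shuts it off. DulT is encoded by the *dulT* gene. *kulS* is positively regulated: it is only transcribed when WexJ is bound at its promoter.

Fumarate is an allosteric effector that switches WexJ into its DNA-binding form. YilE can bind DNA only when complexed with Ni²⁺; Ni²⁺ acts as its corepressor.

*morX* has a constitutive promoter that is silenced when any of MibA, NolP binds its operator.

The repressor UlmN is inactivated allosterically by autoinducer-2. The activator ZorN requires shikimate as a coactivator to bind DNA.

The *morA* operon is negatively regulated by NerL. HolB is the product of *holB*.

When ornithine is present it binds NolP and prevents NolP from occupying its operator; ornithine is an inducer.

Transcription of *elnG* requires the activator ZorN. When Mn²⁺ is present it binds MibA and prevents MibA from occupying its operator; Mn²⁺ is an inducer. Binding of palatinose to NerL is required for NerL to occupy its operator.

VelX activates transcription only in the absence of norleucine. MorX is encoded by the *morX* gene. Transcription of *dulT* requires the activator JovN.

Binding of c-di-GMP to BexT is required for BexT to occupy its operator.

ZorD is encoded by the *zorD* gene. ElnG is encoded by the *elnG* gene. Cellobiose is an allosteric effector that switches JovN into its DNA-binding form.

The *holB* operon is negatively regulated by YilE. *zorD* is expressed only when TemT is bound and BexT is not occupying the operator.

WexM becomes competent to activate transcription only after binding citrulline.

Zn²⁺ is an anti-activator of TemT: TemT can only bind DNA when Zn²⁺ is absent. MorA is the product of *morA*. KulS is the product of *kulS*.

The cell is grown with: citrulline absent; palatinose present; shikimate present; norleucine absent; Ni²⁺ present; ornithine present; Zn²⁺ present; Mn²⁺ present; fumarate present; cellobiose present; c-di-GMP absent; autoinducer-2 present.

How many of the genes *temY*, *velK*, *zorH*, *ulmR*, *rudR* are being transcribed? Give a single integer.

Norleucine is absent, so VelX is active.
Citrulline is absent, so WexM is inactive.
Required activator WexM is absent, so *temY* is not transcribed.
→ *temY* is OFF.
Shikimate is present, so ZorN is active.
No repressor is bound and ZorN is active, so *elnG* is transcribed.
So ElnG is produced and active.
Fumarate is present, so WexJ is active.
No repressor is bound and WexJ is active, so *kulS* is transcribed.
So KulS is produced and active.
With repressor ElnG bound, *velK* is not transcribed.
→ *velK* is OFF.
Zn²⁺ is present, so TemT is inactive.
c-di-GMP is absent, so BexT is inactive.
Required activator TemT is absent, so *zorD* is not transcribed.
So ZorD is not produced.
Mn²⁺ is present, so MibA is inactive.
Ornithine is present, so NolP is inactive.
With no repressor bound, *morX* is transcribed.
So MorX is produced and active.
No repressor is bound and MorX is active, so *zorH* is transcribed.
→ *zorH* is ON.
Ni²⁺ is present, so YilE is active.
With repressor YilE bound, *holB* is not transcribed.
So HolB is not produced.
Palatinose is present, so NerL is active.
With repressor NerL bound, *morA* is not transcribed.
So MorA is not produced.
With no repressor bound, *ulmR* is transcribed.
→ *ulmR* is ON.
Autoinducer-2 is present, so UlmN is inactive.
Cellobiose is present, so JovN is active.
No repressor is bound and JovN is active, so *dulT* is transcribed.
So DulT is produced and active.
No repressor is bound and DulT is active, so *rudR* is transcribed.
→ *rudR* is ON.
3 of the 5 genes are transcribed.

3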